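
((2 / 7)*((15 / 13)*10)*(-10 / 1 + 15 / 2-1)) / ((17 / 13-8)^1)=50 / 29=1.72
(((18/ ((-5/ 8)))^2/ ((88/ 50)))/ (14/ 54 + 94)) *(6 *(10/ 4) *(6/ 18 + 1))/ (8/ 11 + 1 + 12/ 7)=3919104/ 134885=29.06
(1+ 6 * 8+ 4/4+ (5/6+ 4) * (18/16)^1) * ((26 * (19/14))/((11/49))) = 1533623/176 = 8713.77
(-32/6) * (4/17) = -64/51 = -1.25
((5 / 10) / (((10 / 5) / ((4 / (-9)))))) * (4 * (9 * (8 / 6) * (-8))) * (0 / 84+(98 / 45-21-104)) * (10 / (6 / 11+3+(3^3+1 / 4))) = -62256128 / 36585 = -1701.68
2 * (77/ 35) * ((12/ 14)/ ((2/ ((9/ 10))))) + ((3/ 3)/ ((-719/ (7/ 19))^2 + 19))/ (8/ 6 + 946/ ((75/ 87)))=4567319060436813/ 2691181264188200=1.70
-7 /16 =-0.44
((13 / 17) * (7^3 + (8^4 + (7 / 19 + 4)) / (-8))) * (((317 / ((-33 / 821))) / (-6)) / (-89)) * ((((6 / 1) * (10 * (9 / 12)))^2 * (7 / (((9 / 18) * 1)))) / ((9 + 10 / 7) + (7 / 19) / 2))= 320430897347925 / 62644252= 5115088.57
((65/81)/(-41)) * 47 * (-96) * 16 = 1564160/1107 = 1412.97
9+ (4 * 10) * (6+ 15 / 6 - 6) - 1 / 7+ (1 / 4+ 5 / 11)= 33745 / 308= 109.56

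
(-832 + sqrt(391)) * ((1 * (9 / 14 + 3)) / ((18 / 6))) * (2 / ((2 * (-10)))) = 3536 / 35-17 * sqrt(391) / 140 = 98.63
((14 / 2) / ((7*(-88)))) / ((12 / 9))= -3 / 352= -0.01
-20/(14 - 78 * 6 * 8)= 0.01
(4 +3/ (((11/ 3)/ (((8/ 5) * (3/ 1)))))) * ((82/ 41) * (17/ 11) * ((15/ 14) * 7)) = 22236/ 121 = 183.77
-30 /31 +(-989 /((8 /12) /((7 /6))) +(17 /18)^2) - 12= -8752471 /5022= -1742.83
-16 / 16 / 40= -1 / 40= -0.02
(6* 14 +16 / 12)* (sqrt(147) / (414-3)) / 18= 896* sqrt(3) / 11097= 0.14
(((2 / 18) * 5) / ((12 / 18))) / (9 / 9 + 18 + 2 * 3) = 1 / 30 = 0.03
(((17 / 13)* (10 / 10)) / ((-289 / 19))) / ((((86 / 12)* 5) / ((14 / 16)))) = -399 / 190060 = -0.00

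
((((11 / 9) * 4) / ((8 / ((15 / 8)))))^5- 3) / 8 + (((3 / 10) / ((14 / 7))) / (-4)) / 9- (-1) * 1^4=8844053747 / 10192158720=0.87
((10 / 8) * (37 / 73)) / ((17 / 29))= 5365 / 4964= 1.08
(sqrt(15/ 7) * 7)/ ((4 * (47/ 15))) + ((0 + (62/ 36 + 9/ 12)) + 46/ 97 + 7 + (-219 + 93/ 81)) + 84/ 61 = -131979053/ 639036 + 15 * sqrt(105)/ 188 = -205.71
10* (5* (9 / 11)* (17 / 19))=7650 / 209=36.60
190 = 190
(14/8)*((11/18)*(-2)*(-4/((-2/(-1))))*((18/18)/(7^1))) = 11/18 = 0.61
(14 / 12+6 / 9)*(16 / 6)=44 / 9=4.89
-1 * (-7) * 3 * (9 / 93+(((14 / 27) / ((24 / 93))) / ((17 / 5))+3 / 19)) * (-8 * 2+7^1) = -6401255 / 40052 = -159.82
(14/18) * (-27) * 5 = -105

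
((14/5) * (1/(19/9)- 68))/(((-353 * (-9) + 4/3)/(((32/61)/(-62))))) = 0.00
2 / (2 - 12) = -1 / 5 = -0.20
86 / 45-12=-454 / 45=-10.09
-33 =-33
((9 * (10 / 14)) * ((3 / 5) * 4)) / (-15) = -36 / 35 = -1.03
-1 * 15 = -15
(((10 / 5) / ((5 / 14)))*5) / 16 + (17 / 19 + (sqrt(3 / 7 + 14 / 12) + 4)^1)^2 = 39.67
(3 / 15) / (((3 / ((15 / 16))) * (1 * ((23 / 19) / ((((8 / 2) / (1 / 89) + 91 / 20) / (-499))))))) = -137009 / 3672640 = -0.04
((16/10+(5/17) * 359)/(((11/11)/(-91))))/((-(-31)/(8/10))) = -3316404/13175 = -251.72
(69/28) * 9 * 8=1242/7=177.43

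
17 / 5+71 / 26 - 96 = -11683 / 130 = -89.87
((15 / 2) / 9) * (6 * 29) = 145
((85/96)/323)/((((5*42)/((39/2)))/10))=65/25536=0.00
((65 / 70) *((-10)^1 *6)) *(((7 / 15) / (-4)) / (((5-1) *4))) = 13 / 32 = 0.41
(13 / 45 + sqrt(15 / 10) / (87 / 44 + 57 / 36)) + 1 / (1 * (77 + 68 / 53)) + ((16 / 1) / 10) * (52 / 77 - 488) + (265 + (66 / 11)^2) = -478.07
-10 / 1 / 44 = -5 / 22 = -0.23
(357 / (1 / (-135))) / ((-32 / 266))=6409935 / 16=400620.94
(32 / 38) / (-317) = -16 / 6023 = -0.00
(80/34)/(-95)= -8/323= -0.02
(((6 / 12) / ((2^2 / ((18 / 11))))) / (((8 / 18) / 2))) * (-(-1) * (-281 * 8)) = -22761 / 11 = -2069.18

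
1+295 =296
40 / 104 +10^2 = 1305 / 13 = 100.38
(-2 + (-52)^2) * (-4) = -10808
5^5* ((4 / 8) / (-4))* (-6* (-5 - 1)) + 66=-27993 / 2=-13996.50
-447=-447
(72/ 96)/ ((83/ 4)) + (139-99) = 3323/ 83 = 40.04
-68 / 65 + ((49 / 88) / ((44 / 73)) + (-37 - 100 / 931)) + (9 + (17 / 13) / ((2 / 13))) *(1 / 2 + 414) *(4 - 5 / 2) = 2540760181319 / 234314080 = 10843.40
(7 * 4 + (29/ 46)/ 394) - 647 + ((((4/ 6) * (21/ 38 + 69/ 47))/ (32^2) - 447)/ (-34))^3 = 1653.39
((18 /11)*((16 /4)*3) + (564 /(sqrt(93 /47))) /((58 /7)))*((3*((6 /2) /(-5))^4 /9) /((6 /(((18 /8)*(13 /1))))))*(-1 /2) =-346437*sqrt(4371) /4495000 - 28431 /13750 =-7.16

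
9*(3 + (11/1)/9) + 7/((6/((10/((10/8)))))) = 142/3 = 47.33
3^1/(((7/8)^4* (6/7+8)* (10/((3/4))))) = 2304/53165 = 0.04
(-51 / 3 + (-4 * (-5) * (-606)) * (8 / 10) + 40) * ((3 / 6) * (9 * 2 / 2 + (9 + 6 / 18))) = -532015 / 6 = -88669.17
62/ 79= 0.78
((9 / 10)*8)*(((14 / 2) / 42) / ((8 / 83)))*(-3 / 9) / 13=-0.32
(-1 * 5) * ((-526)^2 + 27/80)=-22134107/16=-1383381.69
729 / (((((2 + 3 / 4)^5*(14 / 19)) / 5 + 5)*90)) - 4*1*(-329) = 1804046996 / 1370557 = 1316.29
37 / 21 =1.76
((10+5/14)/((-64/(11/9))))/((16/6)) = -1595/21504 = -0.07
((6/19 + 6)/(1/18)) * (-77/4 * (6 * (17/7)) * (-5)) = 3029400/19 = 159442.11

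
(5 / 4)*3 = 3.75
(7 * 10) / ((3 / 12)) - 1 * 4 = 276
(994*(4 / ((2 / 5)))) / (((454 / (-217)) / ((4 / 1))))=-4313960 / 227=-19004.23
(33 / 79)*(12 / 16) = 99 / 316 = 0.31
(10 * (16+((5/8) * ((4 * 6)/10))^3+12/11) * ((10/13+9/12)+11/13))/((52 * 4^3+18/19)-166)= 7014895/45833216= 0.15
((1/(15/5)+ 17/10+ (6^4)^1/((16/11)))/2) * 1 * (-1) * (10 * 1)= -26791/6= -4465.17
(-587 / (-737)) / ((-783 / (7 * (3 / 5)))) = -4109 / 961785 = -0.00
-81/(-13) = 81/13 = 6.23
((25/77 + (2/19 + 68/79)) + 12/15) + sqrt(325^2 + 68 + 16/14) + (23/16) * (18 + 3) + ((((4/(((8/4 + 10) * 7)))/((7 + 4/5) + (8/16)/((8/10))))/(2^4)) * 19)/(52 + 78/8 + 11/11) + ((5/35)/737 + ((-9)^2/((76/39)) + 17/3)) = 1785623995718423/22457584588560 + sqrt(5179013)/7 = 404.62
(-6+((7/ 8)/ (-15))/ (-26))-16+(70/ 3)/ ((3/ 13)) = 79.11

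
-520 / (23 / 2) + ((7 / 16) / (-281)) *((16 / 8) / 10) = -23379361 / 517040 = -45.22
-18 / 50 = -9 / 25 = -0.36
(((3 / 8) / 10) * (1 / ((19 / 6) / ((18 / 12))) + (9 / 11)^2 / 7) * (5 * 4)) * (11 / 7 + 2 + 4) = 728379 / 225302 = 3.23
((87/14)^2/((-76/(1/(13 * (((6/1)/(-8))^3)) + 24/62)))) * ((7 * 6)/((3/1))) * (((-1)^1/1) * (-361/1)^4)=418722595801943/16926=24738425842.01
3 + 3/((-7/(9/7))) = 120/49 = 2.45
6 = 6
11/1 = 11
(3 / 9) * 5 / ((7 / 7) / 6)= 10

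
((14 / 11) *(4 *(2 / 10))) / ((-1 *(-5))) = 56 / 275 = 0.20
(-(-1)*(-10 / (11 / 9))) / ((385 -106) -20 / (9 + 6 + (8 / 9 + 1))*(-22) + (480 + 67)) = -1710 / 178079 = -0.01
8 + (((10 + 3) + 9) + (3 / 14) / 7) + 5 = 3433 / 98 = 35.03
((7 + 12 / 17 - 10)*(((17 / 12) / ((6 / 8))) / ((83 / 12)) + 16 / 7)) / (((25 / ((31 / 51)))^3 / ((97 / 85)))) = -33509274292 / 348020261859375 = -0.00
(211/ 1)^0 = 1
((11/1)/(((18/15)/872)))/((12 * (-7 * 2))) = -5995/126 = -47.58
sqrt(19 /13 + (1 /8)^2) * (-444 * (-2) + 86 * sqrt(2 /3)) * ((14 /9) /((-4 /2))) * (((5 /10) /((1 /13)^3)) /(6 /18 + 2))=-6253 * sqrt(15977) /2 -7267 * sqrt(95862) /72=-426439.80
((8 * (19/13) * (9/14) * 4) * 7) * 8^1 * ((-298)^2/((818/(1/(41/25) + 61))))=2454946085376/217997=11261375.55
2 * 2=4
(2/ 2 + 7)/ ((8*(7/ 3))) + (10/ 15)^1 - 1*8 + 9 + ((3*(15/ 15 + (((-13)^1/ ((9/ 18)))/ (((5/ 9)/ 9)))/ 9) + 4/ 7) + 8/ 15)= -671/ 5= -134.20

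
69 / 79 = 0.87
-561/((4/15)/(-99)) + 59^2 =847009/4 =211752.25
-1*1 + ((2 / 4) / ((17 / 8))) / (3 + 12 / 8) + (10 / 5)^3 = 1079 / 153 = 7.05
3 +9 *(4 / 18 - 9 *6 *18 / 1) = -8743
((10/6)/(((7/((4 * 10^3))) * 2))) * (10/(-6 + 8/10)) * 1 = -250000/273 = -915.75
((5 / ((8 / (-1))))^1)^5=-3125 / 32768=-0.10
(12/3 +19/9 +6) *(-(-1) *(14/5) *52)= 79352/45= 1763.38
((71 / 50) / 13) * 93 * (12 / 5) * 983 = 38944494 / 1625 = 23965.84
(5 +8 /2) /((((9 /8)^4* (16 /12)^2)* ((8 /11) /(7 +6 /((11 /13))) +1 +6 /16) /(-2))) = -634880 /143289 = -4.43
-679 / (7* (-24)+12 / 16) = 2716 / 669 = 4.06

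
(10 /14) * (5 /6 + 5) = 25 /6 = 4.17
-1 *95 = -95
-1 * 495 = -495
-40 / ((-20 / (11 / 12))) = 11 / 6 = 1.83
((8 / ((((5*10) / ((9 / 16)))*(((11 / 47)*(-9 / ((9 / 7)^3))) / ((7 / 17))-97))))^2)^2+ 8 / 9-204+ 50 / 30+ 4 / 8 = -3709503874669977492121114553716951 / 18460345519507829173646400000000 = -200.94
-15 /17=-0.88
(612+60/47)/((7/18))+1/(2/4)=519490/329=1579.00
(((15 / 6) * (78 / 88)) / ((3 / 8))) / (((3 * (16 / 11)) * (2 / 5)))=325 / 96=3.39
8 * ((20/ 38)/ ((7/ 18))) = 1440/ 133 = 10.83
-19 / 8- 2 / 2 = -27 / 8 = -3.38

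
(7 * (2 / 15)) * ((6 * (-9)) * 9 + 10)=-6664 / 15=-444.27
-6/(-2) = 3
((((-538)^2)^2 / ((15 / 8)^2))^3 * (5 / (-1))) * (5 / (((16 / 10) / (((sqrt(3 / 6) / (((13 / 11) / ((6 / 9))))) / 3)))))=-211948295410567360176885942411002380288 * sqrt(2) / 10661625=-28113927650942851441157530000000.00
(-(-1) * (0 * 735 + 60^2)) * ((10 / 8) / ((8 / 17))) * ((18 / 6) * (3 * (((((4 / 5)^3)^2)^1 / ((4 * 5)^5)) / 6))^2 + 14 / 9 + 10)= 2107620239257813418 / 19073486328125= 110500.00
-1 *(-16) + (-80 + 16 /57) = -3632 /57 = -63.72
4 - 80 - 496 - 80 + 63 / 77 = -7163 / 11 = -651.18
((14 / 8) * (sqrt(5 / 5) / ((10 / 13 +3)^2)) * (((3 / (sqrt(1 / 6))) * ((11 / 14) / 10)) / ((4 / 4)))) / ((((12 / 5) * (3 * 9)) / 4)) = 1859 * sqrt(6) / 1037232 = 0.00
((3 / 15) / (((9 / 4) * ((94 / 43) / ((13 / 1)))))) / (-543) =-1118 / 1148445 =-0.00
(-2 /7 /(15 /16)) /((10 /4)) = -64 /525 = -0.12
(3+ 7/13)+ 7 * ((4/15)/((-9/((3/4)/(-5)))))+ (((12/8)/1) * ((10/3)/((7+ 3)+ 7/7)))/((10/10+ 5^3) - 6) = 919783/257400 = 3.57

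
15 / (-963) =-5 / 321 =-0.02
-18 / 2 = -9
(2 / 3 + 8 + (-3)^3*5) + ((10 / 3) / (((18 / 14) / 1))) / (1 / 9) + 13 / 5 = -502 / 5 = -100.40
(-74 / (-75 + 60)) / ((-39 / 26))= -3.29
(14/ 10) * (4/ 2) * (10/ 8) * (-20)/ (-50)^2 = -0.03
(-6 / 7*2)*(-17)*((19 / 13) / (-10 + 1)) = -1292 / 273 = -4.73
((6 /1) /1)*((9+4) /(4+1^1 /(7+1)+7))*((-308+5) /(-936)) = 202 /89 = 2.27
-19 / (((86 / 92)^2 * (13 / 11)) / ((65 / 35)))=-34.17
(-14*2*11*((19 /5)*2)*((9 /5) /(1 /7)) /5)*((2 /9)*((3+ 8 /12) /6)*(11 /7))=-1416184 /1125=-1258.83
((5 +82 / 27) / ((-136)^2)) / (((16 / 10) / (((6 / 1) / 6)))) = 1085 / 3995136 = 0.00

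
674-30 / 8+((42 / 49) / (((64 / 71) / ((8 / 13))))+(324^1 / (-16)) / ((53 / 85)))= 12315217 / 19292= 638.36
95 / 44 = 2.16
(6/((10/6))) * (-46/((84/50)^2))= -2875/49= -58.67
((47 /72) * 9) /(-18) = -47 /144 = -0.33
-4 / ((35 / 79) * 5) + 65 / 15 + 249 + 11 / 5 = 133207 / 525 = 253.73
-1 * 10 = -10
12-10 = 2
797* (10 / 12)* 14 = 27895 / 3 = 9298.33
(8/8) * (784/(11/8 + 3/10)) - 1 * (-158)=41946/67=626.06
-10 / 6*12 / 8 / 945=-1 / 378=-0.00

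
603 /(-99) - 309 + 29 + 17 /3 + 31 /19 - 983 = -791144 /627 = -1261.79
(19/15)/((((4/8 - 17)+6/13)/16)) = -7904/6255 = -1.26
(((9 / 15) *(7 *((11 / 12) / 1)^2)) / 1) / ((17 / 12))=2.49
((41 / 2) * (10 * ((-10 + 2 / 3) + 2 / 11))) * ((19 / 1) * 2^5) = -37641280 / 33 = -1140644.85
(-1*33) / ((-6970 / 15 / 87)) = 8613 / 1394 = 6.18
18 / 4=9 / 2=4.50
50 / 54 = 25 / 27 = 0.93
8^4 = 4096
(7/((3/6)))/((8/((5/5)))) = 1.75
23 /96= 0.24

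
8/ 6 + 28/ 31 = 208/ 93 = 2.24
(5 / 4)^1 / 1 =5 / 4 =1.25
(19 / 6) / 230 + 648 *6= 3888.01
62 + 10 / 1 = 72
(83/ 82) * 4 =166/ 41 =4.05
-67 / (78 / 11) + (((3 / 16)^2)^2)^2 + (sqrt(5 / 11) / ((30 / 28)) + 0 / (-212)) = -1582695192697 / 167503724544 + 14 *sqrt(55) / 165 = -8.82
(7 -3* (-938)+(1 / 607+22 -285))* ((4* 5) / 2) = 15527070 / 607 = 25580.02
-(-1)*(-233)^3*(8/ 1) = -101194696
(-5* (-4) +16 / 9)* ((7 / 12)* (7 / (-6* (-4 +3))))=14.82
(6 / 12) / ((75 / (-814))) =-407 / 75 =-5.43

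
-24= -24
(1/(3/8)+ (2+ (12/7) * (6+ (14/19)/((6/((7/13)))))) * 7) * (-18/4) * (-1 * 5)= 497175/247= 2012.85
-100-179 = -279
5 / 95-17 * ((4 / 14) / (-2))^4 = 2078 / 45619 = 0.05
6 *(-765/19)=-4590/19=-241.58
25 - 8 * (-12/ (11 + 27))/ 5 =2423/ 95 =25.51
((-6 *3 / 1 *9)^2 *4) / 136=13122 / 17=771.88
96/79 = 1.22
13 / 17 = 0.76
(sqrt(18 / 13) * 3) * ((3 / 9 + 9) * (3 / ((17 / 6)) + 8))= 12936 * sqrt(26) / 221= 298.47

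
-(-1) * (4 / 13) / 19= 4 / 247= 0.02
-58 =-58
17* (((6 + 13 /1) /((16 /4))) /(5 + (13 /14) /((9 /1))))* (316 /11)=3215142 /7073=454.57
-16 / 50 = -0.32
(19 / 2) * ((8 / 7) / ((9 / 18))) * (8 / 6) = 608 / 21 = 28.95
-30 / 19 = -1.58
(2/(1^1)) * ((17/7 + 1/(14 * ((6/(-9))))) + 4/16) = 36/7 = 5.14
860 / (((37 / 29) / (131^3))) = 56067389540 / 37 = 1515334852.43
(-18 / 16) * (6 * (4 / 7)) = -27 / 7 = -3.86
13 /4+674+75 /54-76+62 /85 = 1846307 /3060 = 603.37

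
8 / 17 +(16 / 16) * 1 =25 / 17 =1.47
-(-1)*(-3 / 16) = -3 / 16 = -0.19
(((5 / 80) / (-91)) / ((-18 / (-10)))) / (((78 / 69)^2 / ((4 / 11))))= -2645 / 24360336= -0.00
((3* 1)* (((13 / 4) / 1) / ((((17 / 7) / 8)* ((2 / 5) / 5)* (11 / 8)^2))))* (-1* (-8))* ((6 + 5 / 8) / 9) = 7716800 / 6171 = 1250.49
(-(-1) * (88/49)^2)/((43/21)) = 23232/14749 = 1.58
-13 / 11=-1.18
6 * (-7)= -42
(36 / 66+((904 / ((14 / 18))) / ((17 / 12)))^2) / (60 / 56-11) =-209704333260 / 3093167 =-67795.99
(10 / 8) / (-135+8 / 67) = -335 / 36148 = -0.01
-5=-5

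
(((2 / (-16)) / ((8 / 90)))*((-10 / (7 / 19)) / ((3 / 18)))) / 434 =12825 / 24304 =0.53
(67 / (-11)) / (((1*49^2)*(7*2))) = -67 / 369754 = -0.00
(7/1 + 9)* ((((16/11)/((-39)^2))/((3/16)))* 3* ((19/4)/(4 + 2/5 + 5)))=97280/786357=0.12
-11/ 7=-1.57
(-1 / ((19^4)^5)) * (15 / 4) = -0.00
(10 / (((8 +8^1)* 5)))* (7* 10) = 35 / 4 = 8.75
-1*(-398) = 398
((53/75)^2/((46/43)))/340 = 120787/87975000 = 0.00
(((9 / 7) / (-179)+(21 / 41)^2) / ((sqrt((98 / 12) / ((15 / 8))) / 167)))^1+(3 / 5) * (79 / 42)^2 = 6241 / 2940+134629722 * sqrt(5) / 14744051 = 22.54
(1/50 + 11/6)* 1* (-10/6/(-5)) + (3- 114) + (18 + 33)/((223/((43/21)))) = -38604521/351225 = -109.91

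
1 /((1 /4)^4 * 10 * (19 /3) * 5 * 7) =384 /3325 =0.12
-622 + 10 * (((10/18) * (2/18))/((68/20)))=-856244/1377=-621.82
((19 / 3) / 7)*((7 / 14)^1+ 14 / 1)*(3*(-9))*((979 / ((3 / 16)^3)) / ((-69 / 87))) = 32037767168 / 483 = 66330780.89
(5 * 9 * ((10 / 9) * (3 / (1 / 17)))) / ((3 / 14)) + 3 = 11903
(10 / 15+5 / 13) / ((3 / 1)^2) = 41 / 351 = 0.12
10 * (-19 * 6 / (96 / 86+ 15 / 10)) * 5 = -6536 / 3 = -2178.67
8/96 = 1/12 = 0.08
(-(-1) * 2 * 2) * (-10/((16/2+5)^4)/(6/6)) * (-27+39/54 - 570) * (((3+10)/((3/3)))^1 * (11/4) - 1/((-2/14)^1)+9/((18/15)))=3595555/85683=41.96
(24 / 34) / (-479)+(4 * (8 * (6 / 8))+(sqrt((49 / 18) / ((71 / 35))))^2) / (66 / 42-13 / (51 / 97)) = -31425809371 / 28674076188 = -1.10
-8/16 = -1/2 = -0.50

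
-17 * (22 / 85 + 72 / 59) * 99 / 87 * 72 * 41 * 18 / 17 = -89437.71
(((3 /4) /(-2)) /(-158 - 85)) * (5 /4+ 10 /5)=13 /2592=0.01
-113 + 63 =-50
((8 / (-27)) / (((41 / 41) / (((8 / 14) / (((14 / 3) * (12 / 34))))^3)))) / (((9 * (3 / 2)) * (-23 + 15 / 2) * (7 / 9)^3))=0.00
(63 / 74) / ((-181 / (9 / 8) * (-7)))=81 / 107152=0.00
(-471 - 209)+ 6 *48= -392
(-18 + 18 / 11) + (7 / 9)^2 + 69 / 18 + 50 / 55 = -19631 / 1782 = -11.02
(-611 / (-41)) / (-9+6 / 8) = -2444 / 1353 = -1.81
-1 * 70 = -70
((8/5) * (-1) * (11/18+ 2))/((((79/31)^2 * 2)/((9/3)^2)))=-2.89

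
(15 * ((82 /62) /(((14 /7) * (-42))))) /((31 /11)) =-2255 /26908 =-0.08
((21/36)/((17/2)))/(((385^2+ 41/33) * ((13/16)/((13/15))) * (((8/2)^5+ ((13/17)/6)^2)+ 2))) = 62832/130537000101545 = 0.00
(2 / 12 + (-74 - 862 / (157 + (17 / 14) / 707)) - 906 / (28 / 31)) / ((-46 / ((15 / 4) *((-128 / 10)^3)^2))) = 388078060.03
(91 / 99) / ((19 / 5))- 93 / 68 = -1.13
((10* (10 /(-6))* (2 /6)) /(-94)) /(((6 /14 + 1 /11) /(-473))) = -182105 /3384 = -53.81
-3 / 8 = -0.38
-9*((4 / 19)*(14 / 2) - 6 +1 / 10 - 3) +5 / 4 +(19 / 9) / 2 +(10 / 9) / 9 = 2132003 / 30780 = 69.27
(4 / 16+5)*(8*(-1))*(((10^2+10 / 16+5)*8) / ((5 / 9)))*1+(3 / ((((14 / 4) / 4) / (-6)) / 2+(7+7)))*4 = -85409082 / 1337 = -63881.14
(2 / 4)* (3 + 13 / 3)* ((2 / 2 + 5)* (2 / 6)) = 22 / 3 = 7.33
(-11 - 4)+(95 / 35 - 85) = -681 / 7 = -97.29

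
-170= -170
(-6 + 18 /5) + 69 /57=-113 /95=-1.19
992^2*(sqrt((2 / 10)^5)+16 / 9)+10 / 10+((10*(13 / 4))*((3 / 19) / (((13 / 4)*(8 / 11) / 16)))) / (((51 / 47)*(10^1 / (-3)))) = 984064*sqrt(5) / 125+5085617741 / 2907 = 1767041.98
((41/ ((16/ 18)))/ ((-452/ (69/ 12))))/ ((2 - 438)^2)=-8487/ 2749548544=-0.00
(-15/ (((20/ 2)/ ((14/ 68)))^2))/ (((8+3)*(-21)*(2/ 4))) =7/ 127160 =0.00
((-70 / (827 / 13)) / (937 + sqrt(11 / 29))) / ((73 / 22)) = -54400346 / 153711146439 + 2002 * sqrt(319) / 153711146439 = -0.00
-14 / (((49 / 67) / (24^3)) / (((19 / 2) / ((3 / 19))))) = -111453696 / 7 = -15921956.57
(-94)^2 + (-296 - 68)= 8472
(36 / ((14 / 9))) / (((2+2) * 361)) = 81 / 5054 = 0.02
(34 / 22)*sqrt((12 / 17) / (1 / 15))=6*sqrt(85) / 11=5.03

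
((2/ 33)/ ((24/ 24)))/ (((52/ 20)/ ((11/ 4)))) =0.06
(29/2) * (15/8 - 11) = -2117/16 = -132.31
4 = 4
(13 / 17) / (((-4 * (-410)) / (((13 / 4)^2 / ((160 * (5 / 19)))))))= 0.00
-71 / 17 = -4.18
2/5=0.40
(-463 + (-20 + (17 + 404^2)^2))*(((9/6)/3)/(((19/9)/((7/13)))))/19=839317871889/4693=178844634.96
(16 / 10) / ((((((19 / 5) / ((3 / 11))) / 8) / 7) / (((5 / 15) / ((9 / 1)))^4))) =448 / 37023723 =0.00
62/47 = 1.32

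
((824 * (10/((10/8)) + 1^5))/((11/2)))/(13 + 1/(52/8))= 21424/209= 102.51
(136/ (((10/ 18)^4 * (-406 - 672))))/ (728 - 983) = 8748/ 1684375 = 0.01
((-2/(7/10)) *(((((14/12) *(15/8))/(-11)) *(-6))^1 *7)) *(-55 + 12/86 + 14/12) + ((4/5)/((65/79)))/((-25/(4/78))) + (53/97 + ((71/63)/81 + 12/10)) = 126923331137236357/98920238917500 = 1283.09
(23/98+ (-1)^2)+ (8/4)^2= 513/98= 5.23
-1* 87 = -87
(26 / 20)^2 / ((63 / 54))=507 / 350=1.45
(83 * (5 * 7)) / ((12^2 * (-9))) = -2905 / 1296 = -2.24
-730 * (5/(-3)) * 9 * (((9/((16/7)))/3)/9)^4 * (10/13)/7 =3129875/5750784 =0.54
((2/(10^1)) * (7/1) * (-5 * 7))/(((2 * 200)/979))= -47971/400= -119.93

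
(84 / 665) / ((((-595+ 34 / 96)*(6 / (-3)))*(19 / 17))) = 288 / 3030595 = 0.00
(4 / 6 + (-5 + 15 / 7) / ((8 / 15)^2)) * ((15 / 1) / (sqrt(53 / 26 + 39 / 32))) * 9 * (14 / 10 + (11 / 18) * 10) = -532519 * sqrt(35230) / 18970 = -5268.95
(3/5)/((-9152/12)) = -9/11440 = -0.00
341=341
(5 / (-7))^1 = -5 / 7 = -0.71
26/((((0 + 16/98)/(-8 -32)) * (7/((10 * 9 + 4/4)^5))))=-5678692520410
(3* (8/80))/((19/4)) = 6/95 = 0.06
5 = 5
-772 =-772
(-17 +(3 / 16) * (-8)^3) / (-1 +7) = -113 / 6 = -18.83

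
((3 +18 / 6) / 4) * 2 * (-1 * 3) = -9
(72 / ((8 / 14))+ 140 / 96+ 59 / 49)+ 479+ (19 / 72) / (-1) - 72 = 535.40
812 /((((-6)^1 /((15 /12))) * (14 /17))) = -2465 /12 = -205.42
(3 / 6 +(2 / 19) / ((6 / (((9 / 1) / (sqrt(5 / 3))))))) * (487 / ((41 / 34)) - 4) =49182 * sqrt(15) / 3895 +8197 / 41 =248.83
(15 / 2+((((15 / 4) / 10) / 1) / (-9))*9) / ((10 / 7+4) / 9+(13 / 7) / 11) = 9.23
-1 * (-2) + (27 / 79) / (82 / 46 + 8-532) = 1897117 / 948869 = 2.00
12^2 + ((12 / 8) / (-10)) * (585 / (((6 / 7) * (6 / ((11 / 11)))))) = 2031 / 16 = 126.94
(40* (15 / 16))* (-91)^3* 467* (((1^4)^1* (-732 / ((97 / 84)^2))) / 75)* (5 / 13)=349548439050720 / 9409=37150434589.30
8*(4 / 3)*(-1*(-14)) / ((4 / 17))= 1904 / 3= 634.67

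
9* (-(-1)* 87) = 783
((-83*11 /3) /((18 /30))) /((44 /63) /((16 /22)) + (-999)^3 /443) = 28312130 /125622324271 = 0.00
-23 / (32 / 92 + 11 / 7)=-3703 / 309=-11.98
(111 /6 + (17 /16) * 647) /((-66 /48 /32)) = -180720 /11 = -16429.09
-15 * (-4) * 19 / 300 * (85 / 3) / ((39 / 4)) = 1292 / 117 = 11.04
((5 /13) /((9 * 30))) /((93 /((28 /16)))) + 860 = 224583847 /261144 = 860.00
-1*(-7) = 7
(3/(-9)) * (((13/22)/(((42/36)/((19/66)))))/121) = -247/614922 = -0.00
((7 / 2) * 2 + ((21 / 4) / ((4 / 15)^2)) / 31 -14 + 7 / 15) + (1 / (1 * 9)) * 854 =8101009 / 89280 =90.74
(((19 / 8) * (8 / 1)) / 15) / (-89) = -19 / 1335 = -0.01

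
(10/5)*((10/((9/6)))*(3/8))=5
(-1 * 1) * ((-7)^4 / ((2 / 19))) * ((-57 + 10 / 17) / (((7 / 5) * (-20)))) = -6249803 / 136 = -45954.43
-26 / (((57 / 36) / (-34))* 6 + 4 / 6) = -5304 / 79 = -67.14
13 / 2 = 6.50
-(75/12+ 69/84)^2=-9801/196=-50.01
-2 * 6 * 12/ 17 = -144/ 17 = -8.47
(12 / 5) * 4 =48 / 5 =9.60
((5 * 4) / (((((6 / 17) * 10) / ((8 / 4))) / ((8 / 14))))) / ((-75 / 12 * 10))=-0.10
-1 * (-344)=344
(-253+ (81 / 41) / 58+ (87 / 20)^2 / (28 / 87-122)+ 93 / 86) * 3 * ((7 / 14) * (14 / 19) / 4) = -1145858661302901 / 16453404828800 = -69.64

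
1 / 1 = 1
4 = 4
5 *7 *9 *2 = 630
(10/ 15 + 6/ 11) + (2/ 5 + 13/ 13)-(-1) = 596/ 165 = 3.61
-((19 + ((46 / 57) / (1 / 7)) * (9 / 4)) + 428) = -17469 / 38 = -459.71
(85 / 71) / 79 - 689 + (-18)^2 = -2047200 / 5609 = -364.98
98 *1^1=98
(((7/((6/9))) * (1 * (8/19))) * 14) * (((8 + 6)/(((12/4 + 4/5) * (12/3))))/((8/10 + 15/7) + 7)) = 60025/10469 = 5.73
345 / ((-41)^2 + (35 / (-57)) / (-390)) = 1533870 / 7473733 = 0.21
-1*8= -8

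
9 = 9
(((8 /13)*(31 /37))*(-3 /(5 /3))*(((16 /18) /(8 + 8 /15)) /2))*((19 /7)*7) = -1767 /1924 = -0.92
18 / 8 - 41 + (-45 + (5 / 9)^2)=-27035 / 324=-83.44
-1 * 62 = -62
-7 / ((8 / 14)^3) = -37.52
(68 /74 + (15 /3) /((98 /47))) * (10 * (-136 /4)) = -2044590 /1813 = -1127.74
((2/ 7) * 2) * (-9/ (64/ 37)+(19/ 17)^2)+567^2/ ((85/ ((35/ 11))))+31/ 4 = 12039.84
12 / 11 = 1.09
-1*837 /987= -279 /329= -0.85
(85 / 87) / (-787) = -0.00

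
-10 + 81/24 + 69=499/8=62.38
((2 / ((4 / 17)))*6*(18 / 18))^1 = 51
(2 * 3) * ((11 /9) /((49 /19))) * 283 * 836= 672746.83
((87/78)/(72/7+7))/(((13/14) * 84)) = 203/245388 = 0.00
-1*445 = -445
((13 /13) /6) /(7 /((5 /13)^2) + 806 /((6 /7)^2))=75 /514969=0.00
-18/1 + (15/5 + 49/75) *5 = 4/15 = 0.27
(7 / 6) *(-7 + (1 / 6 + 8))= 49 / 36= 1.36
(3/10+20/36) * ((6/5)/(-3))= -77/225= -0.34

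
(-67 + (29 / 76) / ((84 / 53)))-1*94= -1026287 / 6384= -160.76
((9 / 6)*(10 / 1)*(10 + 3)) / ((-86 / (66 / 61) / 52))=-334620 / 2623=-127.57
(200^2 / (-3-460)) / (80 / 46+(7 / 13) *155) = -478400 / 471797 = -1.01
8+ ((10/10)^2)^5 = 9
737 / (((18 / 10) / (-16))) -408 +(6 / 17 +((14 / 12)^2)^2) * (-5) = -153566101 / 22032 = -6970.14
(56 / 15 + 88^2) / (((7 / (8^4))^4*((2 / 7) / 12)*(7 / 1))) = 65423791786811195392 / 12005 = 5449711935594435.27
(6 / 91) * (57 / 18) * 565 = 10735 / 91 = 117.97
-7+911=904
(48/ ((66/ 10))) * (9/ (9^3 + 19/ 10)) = 7200/ 80399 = 0.09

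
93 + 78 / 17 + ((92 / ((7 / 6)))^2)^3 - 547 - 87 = 480931680953155057 / 2000033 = 240461872855.68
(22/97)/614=11/29779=0.00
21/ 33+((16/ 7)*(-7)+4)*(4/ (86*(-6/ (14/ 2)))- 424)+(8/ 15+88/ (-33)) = 36093359/ 7095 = 5087.15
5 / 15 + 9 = 28 / 3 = 9.33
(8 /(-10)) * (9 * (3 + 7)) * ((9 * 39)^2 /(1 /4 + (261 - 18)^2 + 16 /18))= -319336992 /2125805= -150.22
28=28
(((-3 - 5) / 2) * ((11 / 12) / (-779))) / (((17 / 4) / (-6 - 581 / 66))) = -1954 / 119187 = -0.02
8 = 8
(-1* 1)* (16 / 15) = -16 / 15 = -1.07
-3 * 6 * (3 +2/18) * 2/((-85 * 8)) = 14/85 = 0.16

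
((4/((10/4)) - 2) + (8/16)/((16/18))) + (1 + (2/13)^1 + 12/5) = 773/208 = 3.72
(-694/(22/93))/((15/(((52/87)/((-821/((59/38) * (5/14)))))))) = 8250619/104497701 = 0.08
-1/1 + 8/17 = -9/17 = -0.53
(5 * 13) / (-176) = -0.37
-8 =-8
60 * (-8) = -480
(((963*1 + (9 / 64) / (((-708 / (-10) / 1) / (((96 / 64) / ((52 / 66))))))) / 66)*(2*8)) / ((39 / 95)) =3991851835 / 7019584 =568.67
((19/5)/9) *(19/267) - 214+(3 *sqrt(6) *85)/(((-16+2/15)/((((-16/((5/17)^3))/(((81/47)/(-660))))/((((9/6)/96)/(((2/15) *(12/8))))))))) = -5201963008 *sqrt(6)/105 - 2570849/12015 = -121354071.40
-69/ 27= -23/ 9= -2.56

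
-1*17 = -17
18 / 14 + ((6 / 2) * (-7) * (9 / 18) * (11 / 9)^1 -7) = -779 / 42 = -18.55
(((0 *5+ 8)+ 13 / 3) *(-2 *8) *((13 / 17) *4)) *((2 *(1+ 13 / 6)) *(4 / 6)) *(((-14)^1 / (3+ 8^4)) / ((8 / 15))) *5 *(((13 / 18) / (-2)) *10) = -1663298000 / 5644323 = -294.69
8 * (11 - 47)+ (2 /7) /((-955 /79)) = -1925438 /6685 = -288.02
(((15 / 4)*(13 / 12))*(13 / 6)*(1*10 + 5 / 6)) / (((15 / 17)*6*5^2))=37349 / 51840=0.72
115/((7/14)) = 230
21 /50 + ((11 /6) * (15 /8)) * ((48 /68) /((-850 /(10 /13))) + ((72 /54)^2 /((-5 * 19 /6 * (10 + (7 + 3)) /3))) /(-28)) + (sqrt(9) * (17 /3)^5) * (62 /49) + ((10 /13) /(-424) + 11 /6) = 66616381584452989 /3003182746200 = 22181.93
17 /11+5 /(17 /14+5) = 2249 /957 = 2.35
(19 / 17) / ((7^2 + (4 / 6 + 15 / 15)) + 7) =57 / 2941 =0.02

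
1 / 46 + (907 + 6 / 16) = 907.40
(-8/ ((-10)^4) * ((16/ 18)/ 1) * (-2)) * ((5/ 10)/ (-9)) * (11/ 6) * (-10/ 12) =11/ 91125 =0.00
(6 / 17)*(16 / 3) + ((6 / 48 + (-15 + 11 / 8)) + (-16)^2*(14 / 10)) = 58953 / 170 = 346.78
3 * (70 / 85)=42 / 17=2.47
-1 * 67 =-67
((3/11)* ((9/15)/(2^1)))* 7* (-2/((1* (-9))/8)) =56/55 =1.02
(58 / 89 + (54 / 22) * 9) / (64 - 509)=-0.05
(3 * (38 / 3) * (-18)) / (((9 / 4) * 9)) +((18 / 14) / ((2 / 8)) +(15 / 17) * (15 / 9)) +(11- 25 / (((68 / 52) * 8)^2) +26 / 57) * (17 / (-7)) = -54.43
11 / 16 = 0.69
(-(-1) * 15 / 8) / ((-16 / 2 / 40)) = -75 / 8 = -9.38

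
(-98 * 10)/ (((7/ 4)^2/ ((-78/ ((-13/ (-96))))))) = 184320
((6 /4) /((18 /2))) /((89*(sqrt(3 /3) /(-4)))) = -2 /267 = -0.01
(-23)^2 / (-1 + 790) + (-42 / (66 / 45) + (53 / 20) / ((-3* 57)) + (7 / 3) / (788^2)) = -42977013921749 / 1535914298160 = -27.98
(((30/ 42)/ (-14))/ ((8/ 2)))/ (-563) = 5/ 220696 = 0.00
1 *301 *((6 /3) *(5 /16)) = 1505 /8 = 188.12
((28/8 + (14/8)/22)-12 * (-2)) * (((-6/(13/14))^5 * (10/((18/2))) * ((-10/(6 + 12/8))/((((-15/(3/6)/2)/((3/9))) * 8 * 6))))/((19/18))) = -15663586176/77600237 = -201.85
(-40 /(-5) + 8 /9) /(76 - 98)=-40 /99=-0.40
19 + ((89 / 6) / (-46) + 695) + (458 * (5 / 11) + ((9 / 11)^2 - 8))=914.53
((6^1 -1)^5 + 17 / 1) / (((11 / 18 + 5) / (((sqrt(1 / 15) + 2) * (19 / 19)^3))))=18852 * sqrt(15) / 505 + 113112 / 101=1264.50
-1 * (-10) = 10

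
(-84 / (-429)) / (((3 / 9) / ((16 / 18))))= 224 / 429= 0.52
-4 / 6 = -2 / 3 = -0.67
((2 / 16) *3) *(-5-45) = -75 / 4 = -18.75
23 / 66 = 0.35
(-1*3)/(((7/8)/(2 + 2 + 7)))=-37.71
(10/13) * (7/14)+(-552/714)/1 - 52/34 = -2967/1547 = -1.92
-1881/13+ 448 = 303.31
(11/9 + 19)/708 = 0.03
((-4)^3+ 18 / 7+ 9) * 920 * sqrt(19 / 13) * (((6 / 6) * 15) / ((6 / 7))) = -844100 * sqrt(247) / 13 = -1020467.14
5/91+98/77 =1329/1001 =1.33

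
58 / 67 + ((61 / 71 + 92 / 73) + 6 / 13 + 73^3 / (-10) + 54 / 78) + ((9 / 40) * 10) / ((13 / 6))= -877970946563 / 22571965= -38896.52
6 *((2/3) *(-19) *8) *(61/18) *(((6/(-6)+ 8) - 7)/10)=0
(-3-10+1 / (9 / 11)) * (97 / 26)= -5141 / 117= -43.94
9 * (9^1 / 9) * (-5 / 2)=-45 / 2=-22.50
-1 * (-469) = 469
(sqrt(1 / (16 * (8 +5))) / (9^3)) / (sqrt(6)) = sqrt(78) / 227448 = 0.00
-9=-9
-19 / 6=-3.17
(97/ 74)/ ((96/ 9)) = 291/ 2368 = 0.12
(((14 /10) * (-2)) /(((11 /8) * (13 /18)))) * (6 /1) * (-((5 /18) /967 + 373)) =4362921696 /691405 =6310.23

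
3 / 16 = 0.19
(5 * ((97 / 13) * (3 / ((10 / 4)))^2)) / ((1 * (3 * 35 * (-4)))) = -291 / 2275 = -0.13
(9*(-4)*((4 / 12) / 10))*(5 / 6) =-1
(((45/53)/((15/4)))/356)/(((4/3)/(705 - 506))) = 1791/18868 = 0.09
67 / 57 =1.18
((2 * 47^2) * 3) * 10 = 132540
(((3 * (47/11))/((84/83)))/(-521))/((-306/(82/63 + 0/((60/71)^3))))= 159941/1546751052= 0.00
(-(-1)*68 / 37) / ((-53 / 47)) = -3196 / 1961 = -1.63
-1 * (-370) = 370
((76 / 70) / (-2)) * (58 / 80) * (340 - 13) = -180177 / 1400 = -128.70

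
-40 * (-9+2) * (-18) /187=-5040 /187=-26.95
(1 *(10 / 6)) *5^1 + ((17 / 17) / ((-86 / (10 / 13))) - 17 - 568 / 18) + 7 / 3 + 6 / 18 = -188987 / 5031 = -37.56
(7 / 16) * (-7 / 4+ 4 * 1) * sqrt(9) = 189 / 64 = 2.95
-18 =-18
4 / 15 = 0.27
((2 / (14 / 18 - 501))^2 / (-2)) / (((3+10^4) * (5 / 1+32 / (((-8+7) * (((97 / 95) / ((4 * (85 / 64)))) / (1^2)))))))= 0.00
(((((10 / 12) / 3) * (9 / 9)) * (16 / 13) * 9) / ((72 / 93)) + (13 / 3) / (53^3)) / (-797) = -23076104 / 4627543791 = -0.00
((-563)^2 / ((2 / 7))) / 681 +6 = 2226955 / 1362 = 1635.06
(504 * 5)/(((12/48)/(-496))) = -4999680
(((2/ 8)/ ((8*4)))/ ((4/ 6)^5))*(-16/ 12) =-81/ 1024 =-0.08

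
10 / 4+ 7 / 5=39 / 10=3.90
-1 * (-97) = 97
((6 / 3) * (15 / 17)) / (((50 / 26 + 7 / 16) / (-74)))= -461760 / 8347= -55.32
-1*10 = -10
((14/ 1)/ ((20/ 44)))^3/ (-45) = -3652264/ 5625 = -649.29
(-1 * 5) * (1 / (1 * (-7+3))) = 5 / 4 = 1.25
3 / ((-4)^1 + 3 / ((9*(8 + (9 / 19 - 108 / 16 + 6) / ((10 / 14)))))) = -26037 / 34336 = -0.76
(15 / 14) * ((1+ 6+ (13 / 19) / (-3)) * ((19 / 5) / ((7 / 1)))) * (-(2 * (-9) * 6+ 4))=409.63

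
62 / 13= 4.77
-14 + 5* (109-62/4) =907/2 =453.50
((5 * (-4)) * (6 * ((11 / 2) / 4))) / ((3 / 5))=-275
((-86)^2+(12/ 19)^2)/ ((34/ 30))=40051500/ 6137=6526.23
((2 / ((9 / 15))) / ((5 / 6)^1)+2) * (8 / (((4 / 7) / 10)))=840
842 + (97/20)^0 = 843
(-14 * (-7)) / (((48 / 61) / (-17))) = -50813 / 24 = -2117.21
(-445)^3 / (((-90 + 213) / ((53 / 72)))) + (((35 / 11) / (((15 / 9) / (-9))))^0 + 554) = -4665504545 / 8856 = -526818.49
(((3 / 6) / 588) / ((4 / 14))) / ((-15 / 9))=-0.00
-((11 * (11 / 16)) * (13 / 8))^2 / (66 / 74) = -8322743 / 49152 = -169.33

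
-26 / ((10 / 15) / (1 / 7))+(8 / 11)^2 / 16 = -4691 / 847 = -5.54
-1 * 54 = -54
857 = 857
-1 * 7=-7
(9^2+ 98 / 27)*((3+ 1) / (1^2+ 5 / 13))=59410 / 243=244.49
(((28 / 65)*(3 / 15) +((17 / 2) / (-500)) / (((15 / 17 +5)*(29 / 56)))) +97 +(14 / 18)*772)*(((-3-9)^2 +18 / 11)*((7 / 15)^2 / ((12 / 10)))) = 129014863747049 / 6998062500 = 18435.80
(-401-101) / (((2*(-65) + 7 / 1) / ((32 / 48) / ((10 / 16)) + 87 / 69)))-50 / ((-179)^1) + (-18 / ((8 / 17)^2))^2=6616.42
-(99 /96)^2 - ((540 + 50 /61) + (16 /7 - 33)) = -223507563 /437248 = -511.17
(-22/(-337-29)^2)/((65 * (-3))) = 11/13060710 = 0.00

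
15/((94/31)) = 465/94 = 4.95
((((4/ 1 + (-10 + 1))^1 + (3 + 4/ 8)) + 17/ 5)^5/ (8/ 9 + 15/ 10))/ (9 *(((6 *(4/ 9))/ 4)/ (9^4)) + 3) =48737056617/ 14110450000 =3.45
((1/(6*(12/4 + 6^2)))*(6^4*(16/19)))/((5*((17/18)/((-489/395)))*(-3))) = 3379968/8293025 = 0.41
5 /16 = 0.31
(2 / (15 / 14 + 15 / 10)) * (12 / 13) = 28 / 39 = 0.72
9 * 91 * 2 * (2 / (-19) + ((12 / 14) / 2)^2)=17082 / 133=128.44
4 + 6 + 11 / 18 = 191 / 18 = 10.61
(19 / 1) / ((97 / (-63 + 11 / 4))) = -4579 / 388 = -11.80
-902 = -902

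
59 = 59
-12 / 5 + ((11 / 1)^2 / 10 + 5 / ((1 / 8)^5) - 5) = 1638447 / 10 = 163844.70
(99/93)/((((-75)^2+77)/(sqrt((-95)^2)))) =3135/176762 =0.02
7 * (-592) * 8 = -33152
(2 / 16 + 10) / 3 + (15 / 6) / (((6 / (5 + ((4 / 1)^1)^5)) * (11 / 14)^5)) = 1849084697 / 1288408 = 1435.17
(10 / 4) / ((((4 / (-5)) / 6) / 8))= -150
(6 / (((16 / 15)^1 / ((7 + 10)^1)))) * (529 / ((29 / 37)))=14973345 / 232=64540.28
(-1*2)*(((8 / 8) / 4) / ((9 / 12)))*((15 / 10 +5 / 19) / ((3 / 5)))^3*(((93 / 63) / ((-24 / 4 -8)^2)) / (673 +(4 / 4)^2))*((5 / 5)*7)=-1165456625 / 880730498592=-0.00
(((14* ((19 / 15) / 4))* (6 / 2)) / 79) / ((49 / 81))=1539 / 5530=0.28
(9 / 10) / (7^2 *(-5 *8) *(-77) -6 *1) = 9 / 1509140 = 0.00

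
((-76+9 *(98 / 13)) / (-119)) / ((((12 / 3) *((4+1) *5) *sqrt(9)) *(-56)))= -0.00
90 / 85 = 18 / 17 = 1.06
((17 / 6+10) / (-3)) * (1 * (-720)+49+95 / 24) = 2853.46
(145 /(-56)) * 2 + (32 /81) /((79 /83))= -853487 /179172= -4.76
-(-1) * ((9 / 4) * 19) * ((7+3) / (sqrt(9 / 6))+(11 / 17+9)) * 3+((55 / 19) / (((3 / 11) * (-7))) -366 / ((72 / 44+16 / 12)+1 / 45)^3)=855 * sqrt(6) / 2+26926328890627612 / 22033677708903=2269.21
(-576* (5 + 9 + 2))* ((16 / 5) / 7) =-147456 / 35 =-4213.03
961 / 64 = 15.02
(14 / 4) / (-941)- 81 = -152449 / 1882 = -81.00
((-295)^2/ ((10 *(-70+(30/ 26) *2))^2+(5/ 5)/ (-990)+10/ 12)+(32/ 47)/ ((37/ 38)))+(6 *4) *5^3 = 200041853671559773/ 66660860283092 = 3000.89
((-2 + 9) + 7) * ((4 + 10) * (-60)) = -11760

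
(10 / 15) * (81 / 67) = 54 / 67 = 0.81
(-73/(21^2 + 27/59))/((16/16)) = -0.17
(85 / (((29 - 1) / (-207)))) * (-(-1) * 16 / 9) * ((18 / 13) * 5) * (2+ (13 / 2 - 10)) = 1055700 / 91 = 11601.10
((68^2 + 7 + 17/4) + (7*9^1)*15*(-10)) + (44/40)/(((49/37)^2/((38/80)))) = -4623799779/960400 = -4814.45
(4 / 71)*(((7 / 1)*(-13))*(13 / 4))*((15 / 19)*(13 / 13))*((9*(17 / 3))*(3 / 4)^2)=-377.36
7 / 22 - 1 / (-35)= 267 / 770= 0.35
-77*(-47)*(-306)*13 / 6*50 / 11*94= -1025196900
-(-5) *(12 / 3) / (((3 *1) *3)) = 20 / 9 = 2.22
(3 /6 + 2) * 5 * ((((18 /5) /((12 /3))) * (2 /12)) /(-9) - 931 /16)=-69845 /96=-727.55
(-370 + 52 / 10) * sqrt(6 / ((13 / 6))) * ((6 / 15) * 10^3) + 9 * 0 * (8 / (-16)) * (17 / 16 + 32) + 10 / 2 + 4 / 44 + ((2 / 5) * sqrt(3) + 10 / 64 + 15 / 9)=-875520 * sqrt(13) / 13 + 2 * sqrt(3) / 5 + 7301 / 1056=-242817.95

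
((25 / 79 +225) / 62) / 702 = 4450 / 859599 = 0.01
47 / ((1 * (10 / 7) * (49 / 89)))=4183 / 70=59.76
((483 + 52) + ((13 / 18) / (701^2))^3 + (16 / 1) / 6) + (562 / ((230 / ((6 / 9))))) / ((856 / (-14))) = 4578242928408148236668717321 / 8515442900079631361354760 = 537.64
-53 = -53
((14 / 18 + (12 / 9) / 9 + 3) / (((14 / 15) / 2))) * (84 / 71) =2120 / 213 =9.95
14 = 14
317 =317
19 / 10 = 1.90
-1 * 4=-4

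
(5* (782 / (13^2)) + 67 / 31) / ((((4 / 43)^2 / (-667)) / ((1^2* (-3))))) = 490352087517 / 83824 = 5849781.54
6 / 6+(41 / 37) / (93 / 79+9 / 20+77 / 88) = 422119 / 292559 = 1.44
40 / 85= 8 / 17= 0.47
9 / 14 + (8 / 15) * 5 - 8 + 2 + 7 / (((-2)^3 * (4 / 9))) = -3131 / 672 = -4.66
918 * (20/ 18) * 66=67320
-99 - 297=-396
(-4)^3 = -64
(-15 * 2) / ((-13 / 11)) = 330 / 13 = 25.38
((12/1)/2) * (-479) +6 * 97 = -2292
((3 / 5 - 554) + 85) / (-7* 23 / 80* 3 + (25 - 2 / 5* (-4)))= -37472 / 1645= -22.78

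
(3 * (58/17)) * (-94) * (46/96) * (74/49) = -1159913/1666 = -696.23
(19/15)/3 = 0.42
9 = 9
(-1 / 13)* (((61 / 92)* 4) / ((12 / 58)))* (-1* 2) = 1769 / 897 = 1.97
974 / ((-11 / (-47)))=45778 / 11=4161.64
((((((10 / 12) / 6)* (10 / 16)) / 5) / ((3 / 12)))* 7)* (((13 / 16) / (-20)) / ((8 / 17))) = -1547 / 36864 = -0.04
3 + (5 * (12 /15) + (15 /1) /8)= 71 /8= 8.88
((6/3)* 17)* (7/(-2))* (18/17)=-126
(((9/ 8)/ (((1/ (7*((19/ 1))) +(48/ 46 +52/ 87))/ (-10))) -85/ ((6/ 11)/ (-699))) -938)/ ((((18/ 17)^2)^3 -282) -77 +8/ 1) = -1524846923203888127/ 4936649353326180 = -308.88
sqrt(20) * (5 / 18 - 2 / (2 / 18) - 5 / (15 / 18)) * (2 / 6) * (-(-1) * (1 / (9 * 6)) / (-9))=0.07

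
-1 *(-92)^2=-8464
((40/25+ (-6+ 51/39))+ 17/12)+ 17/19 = -0.78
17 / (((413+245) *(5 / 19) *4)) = 0.02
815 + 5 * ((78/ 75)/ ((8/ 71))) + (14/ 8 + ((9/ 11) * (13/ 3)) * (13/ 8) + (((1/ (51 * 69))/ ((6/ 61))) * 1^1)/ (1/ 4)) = 4035055207/ 4645080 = 868.67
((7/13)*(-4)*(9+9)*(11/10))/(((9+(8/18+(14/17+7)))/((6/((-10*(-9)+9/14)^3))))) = -14367584/722095713495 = -0.00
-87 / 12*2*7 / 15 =-203 / 30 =-6.77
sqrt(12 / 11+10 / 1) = sqrt(1342) / 11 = 3.33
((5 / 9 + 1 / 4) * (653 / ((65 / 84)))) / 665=18937 / 18525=1.02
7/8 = 0.88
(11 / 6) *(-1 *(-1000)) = 5500 / 3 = 1833.33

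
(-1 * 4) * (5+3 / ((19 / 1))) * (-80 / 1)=31360 / 19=1650.53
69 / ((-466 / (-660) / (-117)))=-2664090 / 233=-11433.86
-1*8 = -8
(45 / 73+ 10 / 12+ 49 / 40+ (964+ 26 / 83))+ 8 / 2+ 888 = 1351633013 / 727080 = 1858.99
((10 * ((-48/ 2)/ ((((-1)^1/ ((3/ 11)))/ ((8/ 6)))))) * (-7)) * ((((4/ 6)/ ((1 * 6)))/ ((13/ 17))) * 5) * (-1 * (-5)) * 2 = -1904000/ 429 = -4438.23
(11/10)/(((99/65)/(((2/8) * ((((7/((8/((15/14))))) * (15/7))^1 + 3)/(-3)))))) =-2431/8064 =-0.30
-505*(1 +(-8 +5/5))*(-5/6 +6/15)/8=-164.12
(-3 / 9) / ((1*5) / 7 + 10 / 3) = -7 / 85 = -0.08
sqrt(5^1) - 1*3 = -3 + sqrt(5) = -0.76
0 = 0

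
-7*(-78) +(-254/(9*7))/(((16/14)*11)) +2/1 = 216881/396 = 547.68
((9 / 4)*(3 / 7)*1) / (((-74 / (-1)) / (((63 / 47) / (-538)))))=-243 / 7484656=-0.00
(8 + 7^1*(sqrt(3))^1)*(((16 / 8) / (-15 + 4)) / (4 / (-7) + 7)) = -98*sqrt(3) / 495 - 112 / 495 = -0.57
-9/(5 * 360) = -1/200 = -0.00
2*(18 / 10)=18 / 5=3.60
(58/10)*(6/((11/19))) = 3306/55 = 60.11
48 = 48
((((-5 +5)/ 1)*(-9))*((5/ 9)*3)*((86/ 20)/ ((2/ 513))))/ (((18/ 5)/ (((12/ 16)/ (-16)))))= 0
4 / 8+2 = 5 / 2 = 2.50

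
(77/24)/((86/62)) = 2387/1032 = 2.31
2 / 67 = 0.03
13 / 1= 13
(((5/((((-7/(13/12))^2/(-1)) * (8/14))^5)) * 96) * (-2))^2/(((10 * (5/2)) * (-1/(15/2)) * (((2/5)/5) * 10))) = -475124094372019985970025/82143179546384206093878690840576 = -0.00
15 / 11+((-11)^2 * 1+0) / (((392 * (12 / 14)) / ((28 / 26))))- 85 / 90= 8309 / 10296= 0.81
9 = 9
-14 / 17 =-0.82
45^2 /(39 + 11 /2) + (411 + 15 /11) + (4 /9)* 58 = 4261414 /8811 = 483.65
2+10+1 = 13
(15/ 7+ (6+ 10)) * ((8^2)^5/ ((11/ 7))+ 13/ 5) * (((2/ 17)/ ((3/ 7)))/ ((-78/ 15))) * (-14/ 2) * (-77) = -233866338866209/ 663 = -352739575967.13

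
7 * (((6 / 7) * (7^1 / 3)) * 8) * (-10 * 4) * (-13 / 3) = 58240 / 3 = 19413.33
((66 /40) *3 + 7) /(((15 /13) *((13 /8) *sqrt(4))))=3.19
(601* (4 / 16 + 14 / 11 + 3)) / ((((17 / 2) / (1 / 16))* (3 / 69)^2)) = 63267871 / 5984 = 10572.84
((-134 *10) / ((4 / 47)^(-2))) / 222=-10720 / 245199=-0.04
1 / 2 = 0.50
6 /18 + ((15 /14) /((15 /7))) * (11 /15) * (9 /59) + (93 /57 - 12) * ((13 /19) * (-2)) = 14.58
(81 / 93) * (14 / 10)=1.22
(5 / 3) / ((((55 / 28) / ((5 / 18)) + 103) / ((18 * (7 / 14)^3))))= 105 / 3082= 0.03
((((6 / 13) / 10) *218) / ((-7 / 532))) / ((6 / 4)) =-509.78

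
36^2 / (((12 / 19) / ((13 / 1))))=26676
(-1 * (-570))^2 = 324900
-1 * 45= -45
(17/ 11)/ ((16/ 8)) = 17/ 22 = 0.77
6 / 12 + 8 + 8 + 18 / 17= 597 / 34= 17.56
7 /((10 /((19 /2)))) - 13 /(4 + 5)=937 /180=5.21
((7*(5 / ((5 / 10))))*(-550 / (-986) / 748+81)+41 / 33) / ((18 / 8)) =6274107874 / 2489157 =2520.58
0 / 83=0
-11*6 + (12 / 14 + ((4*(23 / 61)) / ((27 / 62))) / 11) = -8221424 / 126819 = -64.83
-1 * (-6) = 6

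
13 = 13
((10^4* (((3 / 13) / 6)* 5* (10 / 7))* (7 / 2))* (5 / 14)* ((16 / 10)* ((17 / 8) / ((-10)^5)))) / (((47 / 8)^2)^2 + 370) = -43520 / 581963291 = -0.00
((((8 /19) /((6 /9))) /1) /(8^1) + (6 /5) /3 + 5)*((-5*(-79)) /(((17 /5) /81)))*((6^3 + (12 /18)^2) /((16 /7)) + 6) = 13415236875 /2584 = 5191655.14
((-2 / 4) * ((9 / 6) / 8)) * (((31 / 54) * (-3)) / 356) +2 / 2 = 68383 / 68352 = 1.00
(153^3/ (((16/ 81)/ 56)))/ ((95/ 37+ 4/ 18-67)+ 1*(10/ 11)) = -7438652484417/ 463744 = -16040428.52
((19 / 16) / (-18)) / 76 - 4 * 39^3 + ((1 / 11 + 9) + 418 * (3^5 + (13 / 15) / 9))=-25784857253 / 190080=-135652.66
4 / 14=2 / 7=0.29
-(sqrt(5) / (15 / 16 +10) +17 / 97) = -16 *sqrt(5) / 175 - 17 / 97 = -0.38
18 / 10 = 9 / 5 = 1.80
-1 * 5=-5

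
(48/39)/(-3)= -16/39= -0.41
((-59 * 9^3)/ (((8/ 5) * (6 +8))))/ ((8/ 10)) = -1075275/ 448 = -2400.17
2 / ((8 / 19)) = 19 / 4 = 4.75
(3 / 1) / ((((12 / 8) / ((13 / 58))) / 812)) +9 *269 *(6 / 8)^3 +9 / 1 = 89239 / 64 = 1394.36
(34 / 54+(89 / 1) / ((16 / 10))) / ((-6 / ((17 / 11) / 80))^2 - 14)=3511639 / 6020860464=0.00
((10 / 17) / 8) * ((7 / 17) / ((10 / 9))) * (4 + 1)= 315 / 2312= 0.14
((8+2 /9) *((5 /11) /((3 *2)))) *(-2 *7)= -2590 /297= -8.72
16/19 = 0.84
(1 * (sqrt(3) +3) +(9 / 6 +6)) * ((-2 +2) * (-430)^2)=0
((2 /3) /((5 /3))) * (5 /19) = 2 /19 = 0.11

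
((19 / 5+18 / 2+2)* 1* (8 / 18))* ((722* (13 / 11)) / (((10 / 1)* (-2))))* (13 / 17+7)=-2179.02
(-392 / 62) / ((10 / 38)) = -3724 / 155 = -24.03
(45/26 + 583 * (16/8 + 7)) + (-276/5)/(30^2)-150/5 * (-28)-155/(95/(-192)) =1185958013/185250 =6401.93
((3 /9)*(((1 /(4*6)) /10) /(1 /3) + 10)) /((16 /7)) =1869 /1280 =1.46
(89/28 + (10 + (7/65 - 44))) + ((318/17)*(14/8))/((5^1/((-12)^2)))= 28219221/30940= 912.06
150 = 150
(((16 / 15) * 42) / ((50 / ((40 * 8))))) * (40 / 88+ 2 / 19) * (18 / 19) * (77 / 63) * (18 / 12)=2515968 / 9025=278.78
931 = 931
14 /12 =7 /6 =1.17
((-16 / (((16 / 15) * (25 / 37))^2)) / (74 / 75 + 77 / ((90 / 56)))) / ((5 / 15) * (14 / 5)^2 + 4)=-0.10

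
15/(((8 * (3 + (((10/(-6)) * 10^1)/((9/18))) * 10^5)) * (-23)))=45/1839998344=0.00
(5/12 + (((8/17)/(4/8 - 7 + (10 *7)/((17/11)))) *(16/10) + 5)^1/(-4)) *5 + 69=512899/7914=64.81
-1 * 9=-9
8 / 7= 1.14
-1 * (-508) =508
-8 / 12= -2 / 3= -0.67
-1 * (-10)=10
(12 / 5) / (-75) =-4 / 125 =-0.03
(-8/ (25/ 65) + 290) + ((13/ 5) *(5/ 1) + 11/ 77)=9882/ 35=282.34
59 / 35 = 1.69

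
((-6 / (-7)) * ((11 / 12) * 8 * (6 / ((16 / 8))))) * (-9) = -1188 / 7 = -169.71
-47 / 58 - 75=-4397 / 58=-75.81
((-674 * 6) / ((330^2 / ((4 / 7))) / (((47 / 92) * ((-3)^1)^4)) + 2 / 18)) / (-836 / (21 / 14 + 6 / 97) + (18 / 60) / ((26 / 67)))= 134762013360 / 82030502995739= 0.00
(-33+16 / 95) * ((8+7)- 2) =-426.81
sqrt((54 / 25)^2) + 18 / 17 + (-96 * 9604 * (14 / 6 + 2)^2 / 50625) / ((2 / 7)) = -3082026104 / 2581875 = -1193.72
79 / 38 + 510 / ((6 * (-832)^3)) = 22749247921 / 10942676992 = 2.08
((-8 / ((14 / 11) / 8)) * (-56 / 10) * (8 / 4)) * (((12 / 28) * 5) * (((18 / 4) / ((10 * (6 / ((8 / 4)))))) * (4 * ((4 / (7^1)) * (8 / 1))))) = 811008 / 245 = 3310.24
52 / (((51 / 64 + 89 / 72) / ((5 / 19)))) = 149760 / 22249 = 6.73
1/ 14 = 0.07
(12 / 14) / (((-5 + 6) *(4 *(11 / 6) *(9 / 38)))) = 38 / 77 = 0.49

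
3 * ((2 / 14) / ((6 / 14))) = 1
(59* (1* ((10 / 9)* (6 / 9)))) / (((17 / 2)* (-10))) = -0.51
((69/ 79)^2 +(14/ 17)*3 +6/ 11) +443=521420912/ 1167067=446.78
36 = 36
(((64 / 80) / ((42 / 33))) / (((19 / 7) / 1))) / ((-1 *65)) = -22 / 6175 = -0.00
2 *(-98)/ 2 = -98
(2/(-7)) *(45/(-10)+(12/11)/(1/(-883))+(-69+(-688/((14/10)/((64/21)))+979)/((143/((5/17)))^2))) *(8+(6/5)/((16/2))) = 293622502664749/121622881380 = 2414.20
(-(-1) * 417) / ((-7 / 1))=-417 / 7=-59.57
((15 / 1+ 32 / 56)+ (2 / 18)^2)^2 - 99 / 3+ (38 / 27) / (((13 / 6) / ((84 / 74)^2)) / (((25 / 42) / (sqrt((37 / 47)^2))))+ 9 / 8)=134066246011277 / 637577949267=210.27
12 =12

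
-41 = -41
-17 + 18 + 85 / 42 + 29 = 1345 / 42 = 32.02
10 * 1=10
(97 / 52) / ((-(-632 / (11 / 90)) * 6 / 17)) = 18139 / 17746560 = 0.00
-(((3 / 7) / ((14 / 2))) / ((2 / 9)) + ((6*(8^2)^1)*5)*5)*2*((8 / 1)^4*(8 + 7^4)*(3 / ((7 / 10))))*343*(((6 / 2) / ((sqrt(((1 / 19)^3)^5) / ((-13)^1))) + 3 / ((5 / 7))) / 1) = -1169706936803328 + 9708845470264143360368640*sqrt(19) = 42319876262164321456035650.00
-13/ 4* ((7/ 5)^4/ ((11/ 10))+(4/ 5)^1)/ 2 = -38363/ 5500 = -6.98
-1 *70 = -70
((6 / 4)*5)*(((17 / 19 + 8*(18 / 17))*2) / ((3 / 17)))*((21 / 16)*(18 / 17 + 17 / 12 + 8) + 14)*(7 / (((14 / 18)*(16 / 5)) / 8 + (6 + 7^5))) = 7570591875 / 823179712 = 9.20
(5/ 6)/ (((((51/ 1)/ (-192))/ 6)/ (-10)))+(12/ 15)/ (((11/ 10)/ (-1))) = 35064/ 187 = 187.51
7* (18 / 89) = 126 / 89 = 1.42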